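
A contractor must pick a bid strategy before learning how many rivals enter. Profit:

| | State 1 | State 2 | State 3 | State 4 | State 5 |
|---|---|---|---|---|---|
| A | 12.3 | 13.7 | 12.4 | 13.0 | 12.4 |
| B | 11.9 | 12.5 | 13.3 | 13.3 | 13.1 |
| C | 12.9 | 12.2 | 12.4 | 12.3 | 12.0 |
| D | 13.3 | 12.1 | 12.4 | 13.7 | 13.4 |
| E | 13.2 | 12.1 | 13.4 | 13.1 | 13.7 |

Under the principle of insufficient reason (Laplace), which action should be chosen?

E

Row averages: A=12.76, B=12.82, C=12.36, D=12.98, E=13.1
Highest average = 13.1 → E.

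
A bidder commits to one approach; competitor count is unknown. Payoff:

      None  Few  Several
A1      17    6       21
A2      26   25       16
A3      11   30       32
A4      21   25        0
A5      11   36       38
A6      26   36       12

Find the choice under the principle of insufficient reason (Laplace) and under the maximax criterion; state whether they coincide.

laplace → A5; maximax → A5 (agree)

Row averages: A1=44/3, A2=67/3, A3=73/3, A4=46/3, A5=85/3, A6=74/3
Highest average = 85/3 → A5.
Row maxima: A1=21, A2=26, A3=32, A4=25, A5=38, A6=36
Best best-case = 38 → A5.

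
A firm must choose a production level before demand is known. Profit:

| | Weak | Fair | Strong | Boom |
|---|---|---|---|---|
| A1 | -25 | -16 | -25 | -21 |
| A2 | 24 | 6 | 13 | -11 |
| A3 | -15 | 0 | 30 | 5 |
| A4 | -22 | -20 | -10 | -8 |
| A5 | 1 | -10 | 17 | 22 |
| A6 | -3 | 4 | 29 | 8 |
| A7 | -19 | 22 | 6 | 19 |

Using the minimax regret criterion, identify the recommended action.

A6

Column bests: Weak=24, Fair=22, Strong=30, Boom=22.
A1 regrets: 49, 38, 55, 43 → max 55
A2 regrets: 0, 16, 17, 33 → max 33
A3 regrets: 39, 22, 0, 17 → max 39
A4 regrets: 46, 42, 40, 30 → max 46
A5 regrets: 23, 32, 13, 0 → max 32
A6 regrets: 27, 18, 1, 14 → max 27
A7 regrets: 43, 0, 24, 3 → max 43
Smallest max regret = 27 → A6.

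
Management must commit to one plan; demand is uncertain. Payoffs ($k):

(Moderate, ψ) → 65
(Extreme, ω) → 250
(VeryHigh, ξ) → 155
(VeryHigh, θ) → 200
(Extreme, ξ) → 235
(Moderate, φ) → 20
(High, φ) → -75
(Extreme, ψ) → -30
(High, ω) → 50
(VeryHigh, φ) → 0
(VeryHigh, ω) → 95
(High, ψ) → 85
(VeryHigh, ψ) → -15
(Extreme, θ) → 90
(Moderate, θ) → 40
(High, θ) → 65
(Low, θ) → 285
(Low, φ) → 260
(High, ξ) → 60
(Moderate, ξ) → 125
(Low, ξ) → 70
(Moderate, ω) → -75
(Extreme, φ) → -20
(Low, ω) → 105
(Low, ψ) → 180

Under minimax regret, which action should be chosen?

Column bests: θ=285, φ=260, ψ=180, ω=250, ξ=235.
Low regrets: 0, 0, 0, 145, 165 → max 165
Moderate regrets: 245, 240, 115, 325, 110 → max 325
High regrets: 220, 335, 95, 200, 175 → max 335
VeryHigh regrets: 85, 260, 195, 155, 80 → max 260
Extreme regrets: 195, 280, 210, 0, 0 → max 280
Smallest max regret = 165 → Low.

Low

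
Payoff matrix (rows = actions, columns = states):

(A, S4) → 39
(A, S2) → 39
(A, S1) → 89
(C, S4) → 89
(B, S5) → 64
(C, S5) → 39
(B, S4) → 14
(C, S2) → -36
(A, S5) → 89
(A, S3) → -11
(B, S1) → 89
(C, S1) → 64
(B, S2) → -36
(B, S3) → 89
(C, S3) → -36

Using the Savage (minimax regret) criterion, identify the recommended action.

B

Column bests: S1=89, S2=39, S3=89, S4=89, S5=89.
A regrets: 0, 0, 100, 50, 0 → max 100
B regrets: 0, 75, 0, 75, 25 → max 75
C regrets: 25, 75, 125, 0, 50 → max 125
Smallest max regret = 75 → B.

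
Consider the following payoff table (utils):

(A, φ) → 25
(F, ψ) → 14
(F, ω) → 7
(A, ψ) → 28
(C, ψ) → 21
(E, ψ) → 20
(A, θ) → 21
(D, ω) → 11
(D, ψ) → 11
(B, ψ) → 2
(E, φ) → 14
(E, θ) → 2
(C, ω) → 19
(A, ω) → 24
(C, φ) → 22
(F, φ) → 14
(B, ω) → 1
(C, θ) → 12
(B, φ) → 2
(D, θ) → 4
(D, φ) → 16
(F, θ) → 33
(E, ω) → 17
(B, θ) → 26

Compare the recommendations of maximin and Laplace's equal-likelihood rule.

maximin → A; laplace → A (agree)

Row minima: A=21, B=1, C=12, D=4, E=2, F=7
Best worst-case = 21 → A.
Row averages: A=24.5, B=7.75, C=18.5, D=10.5, E=13.25, F=17
Highest average = 24.5 → A.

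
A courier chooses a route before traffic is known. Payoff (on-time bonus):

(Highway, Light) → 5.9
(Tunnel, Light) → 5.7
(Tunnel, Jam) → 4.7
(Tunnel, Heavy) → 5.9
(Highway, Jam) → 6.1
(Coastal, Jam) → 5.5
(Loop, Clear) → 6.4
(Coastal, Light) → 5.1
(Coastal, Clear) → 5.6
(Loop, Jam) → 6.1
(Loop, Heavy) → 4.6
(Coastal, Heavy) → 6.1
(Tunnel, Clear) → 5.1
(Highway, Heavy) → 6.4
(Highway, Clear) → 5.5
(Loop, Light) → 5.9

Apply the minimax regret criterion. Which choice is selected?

Column bests: Clear=6.4, Light=5.9, Heavy=6.4, Jam=6.1.
Highway regrets: 0.9, 0.0, 0.0, 0.0 → max 0.9
Loop regrets: 0.0, 0.0, 1.8, 0.0 → max 1.8
Coastal regrets: 0.8, 0.8, 0.3, 0.6 → max 0.8
Tunnel regrets: 1.3, 0.2, 0.5, 1.4 → max 1.4
Smallest max regret = 0.8 → Coastal.

Coastal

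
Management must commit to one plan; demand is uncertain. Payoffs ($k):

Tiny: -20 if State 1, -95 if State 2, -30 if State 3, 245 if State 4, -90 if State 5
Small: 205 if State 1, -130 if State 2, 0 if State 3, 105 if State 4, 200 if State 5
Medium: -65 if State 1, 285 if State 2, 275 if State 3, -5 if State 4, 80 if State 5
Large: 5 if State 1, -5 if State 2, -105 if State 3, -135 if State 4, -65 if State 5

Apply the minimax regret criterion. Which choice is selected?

Medium

Column bests: State 1=205, State 2=285, State 3=275, State 4=245, State 5=200.
Tiny regrets: 225, 380, 305, 0, 290 → max 380
Small regrets: 0, 415, 275, 140, 0 → max 415
Medium regrets: 270, 0, 0, 250, 120 → max 270
Large regrets: 200, 290, 380, 380, 265 → max 380
Smallest max regret = 270 → Medium.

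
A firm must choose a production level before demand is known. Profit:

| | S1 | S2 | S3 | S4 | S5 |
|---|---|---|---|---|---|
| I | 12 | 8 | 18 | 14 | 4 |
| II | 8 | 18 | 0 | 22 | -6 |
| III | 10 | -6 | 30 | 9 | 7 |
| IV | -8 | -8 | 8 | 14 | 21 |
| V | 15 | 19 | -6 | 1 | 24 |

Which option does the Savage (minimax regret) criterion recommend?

Column bests: S1=15, S2=19, S3=30, S4=22, S5=24.
I regrets: 3, 11, 12, 8, 20 → max 20
II regrets: 7, 1, 30, 0, 30 → max 30
III regrets: 5, 25, 0, 13, 17 → max 25
IV regrets: 23, 27, 22, 8, 3 → max 27
V regrets: 0, 0, 36, 21, 0 → max 36
Smallest max regret = 20 → I.

I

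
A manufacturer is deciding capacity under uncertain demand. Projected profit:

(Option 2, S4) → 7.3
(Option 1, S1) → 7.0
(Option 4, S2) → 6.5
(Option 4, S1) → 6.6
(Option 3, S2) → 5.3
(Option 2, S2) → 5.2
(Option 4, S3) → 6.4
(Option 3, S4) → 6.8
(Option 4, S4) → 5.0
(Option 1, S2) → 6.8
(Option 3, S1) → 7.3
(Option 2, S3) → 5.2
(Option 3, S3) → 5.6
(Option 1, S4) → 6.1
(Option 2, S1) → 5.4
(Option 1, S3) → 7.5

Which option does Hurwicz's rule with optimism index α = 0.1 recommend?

Option 1: 0.1·7.5 + 0.9·6.1 = 6.24
Option 2: 0.1·7.3 + 0.9·5.2 = 5.41
Option 3: 0.1·7.3 + 0.9·5.3 = 5.5
Option 4: 0.1·6.6 + 0.9·5.0 = 5.16
Highest Hurwicz score = 6.24 → Option 1.

Option 1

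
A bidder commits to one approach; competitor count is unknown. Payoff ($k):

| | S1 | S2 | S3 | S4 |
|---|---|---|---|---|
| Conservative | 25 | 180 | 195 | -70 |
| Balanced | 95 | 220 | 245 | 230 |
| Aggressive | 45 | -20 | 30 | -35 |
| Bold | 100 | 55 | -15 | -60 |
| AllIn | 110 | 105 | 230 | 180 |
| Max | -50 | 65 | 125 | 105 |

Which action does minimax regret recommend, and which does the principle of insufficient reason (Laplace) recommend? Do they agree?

minimax regret → Balanced; laplace → Balanced (agree)

Column bests: S1=110, S2=220, S3=245, S4=230.
Conservative regrets: 85, 40, 50, 300 → max 300
Balanced regrets: 15, 0, 0, 0 → max 15
Aggressive regrets: 65, 240, 215, 265 → max 265
Bold regrets: 10, 165, 260, 290 → max 290
AllIn regrets: 0, 115, 15, 50 → max 115
Max regrets: 160, 155, 120, 125 → max 160
Smallest max regret = 15 → Balanced.
Row averages: Conservative=82.5, Balanced=197.5, Aggressive=5, Bold=20, AllIn=156.25, Max=61.25
Highest average = 197.5 → Balanced.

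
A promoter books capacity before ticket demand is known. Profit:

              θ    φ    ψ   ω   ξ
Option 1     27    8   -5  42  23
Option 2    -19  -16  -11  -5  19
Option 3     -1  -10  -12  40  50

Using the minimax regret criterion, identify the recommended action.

Option 1

Column bests: θ=27, φ=8, ψ=-5, ω=42, ξ=50.
Option 1 regrets: 0, 0, 0, 0, 27 → max 27
Option 2 regrets: 46, 24, 6, 47, 31 → max 47
Option 3 regrets: 28, 18, 7, 2, 0 → max 28
Smallest max regret = 27 → Option 1.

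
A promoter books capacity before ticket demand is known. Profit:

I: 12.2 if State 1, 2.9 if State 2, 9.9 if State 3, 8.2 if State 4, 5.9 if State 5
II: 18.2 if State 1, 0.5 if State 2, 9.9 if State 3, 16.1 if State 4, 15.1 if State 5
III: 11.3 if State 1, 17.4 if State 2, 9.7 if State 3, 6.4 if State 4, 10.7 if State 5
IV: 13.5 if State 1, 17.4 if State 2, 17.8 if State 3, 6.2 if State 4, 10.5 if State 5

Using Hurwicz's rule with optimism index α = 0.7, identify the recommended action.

I: 0.7·12.2 + 0.3·2.9 = 9.41
II: 0.7·18.2 + 0.3·0.5 = 12.89
III: 0.7·17.4 + 0.3·6.4 = 14.1
IV: 0.7·17.8 + 0.3·6.2 = 14.32
Highest Hurwicz score = 14.32 → IV.

IV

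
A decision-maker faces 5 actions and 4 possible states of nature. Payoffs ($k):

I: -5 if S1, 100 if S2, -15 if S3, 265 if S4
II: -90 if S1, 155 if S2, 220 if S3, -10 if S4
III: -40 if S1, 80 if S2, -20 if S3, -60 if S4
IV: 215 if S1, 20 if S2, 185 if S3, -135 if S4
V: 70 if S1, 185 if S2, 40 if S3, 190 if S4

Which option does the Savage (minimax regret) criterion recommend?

Column bests: S1=215, S2=185, S3=220, S4=265.
I regrets: 220, 85, 235, 0 → max 235
II regrets: 305, 30, 0, 275 → max 305
III regrets: 255, 105, 240, 325 → max 325
IV regrets: 0, 165, 35, 400 → max 400
V regrets: 145, 0, 180, 75 → max 180
Smallest max regret = 180 → V.

V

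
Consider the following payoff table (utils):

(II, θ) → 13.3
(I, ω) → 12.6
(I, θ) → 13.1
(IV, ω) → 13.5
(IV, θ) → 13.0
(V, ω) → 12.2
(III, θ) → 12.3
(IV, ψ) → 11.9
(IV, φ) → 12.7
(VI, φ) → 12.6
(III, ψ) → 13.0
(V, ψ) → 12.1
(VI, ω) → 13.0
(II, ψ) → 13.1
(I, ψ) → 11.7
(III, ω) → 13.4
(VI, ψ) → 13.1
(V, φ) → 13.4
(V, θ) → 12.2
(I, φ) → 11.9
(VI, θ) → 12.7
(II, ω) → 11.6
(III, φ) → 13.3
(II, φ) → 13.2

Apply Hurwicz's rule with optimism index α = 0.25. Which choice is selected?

VI

I: 0.25·13.1 + 0.75·11.7 = 12.05
II: 0.25·13.3 + 0.75·11.6 = 12.025
III: 0.25·13.4 + 0.75·12.3 = 12.575
IV: 0.25·13.5 + 0.75·11.9 = 12.3
V: 0.25·13.4 + 0.75·12.1 = 12.425
VI: 0.25·13.1 + 0.75·12.6 = 12.725
Highest Hurwicz score = 12.725 → VI.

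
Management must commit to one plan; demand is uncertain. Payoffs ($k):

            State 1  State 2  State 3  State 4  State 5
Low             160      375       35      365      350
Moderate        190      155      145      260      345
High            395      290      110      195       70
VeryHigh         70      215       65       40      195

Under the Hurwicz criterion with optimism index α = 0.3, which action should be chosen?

Moderate

Low: 0.3·375 + 0.7·35 = 137
Moderate: 0.3·345 + 0.7·145 = 205
High: 0.3·395 + 0.7·70 = 167.5
VeryHigh: 0.3·215 + 0.7·40 = 92.5
Highest Hurwicz score = 205 → Moderate.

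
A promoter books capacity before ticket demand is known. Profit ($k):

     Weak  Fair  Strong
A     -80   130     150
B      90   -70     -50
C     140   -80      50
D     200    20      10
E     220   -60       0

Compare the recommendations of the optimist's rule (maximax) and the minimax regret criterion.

maximax → E; minimax regret → D (disagree)

Row maxima: A=150, B=90, C=140, D=200, E=220
Best best-case = 220 → E.
Column bests: Weak=220, Fair=130, Strong=150.
A regrets: 300, 0, 0 → max 300
B regrets: 130, 200, 200 → max 200
C regrets: 80, 210, 100 → max 210
D regrets: 20, 110, 140 → max 140
E regrets: 0, 190, 150 → max 190
Smallest max regret = 140 → D.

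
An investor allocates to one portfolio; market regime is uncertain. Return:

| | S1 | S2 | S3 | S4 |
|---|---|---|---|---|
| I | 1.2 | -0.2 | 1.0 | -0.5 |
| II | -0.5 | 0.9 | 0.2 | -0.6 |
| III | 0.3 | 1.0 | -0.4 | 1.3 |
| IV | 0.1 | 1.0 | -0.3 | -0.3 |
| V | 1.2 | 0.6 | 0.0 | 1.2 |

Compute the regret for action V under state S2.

Best payoff under S2 is 1.0.
Regret = 1.0 − 0.6 = 0.4.

0.4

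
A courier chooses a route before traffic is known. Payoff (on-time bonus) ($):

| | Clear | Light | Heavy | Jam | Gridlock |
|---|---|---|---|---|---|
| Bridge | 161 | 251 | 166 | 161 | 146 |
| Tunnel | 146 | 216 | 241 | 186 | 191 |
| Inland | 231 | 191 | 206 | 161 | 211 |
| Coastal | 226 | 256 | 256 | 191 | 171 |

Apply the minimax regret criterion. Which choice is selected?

Column bests: Clear=231, Light=256, Heavy=256, Jam=191, Gridlock=211.
Bridge regrets: 70, 5, 90, 30, 65 → max 90
Tunnel regrets: 85, 40, 15, 5, 20 → max 85
Inland regrets: 0, 65, 50, 30, 0 → max 65
Coastal regrets: 5, 0, 0, 0, 40 → max 40
Smallest max regret = 40 → Coastal.

Coastal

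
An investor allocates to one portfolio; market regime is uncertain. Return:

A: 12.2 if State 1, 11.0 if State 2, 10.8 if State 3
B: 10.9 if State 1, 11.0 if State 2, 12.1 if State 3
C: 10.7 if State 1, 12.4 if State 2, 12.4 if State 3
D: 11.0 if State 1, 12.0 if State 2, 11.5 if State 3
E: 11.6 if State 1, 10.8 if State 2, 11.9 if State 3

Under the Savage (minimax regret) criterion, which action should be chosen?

Column bests: State 1=12.2, State 2=12.4, State 3=12.4.
A regrets: 0.0, 1.4, 1.6 → max 1.6
B regrets: 1.3, 1.4, 0.3 → max 1.4
C regrets: 1.5, 0.0, 0.0 → max 1.5
D regrets: 1.2, 0.4, 0.9 → max 1.2
E regrets: 0.6, 1.6, 0.5 → max 1.6
Smallest max regret = 1.2 → D.

D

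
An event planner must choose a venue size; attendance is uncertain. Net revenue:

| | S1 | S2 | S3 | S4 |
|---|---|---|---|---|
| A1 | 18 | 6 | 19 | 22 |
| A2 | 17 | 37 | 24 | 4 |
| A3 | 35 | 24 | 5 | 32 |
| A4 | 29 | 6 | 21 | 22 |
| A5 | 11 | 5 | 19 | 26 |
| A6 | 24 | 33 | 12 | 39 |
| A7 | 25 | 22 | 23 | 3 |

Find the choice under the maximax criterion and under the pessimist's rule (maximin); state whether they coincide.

maximax → A6; maximin → A6 (agree)

Row maxima: A1=22, A2=37, A3=35, A4=29, A5=26, A6=39, A7=25
Best best-case = 39 → A6.
Row minima: A1=6, A2=4, A3=5, A4=6, A5=5, A6=12, A7=3
Best worst-case = 12 → A6.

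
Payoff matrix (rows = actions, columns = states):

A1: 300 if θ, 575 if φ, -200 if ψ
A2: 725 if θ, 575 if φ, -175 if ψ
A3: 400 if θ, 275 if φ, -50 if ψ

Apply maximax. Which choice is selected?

A2

Row maxima: A1=575, A2=725, A3=400
Best best-case = 725 → A2.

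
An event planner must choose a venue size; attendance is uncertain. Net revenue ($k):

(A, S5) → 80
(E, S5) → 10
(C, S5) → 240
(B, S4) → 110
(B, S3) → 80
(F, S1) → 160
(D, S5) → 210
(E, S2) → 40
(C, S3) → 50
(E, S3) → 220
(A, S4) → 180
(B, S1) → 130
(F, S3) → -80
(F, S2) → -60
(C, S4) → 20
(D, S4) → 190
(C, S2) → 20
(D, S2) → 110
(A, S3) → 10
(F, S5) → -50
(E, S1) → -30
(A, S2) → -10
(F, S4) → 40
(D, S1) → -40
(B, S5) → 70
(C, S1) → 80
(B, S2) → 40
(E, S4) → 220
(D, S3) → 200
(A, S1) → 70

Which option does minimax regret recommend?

B

Column bests: S1=160, S2=110, S3=220, S4=220, S5=240.
A regrets: 90, 120, 210, 40, 160 → max 210
B regrets: 30, 70, 140, 110, 170 → max 170
C regrets: 80, 90, 170, 200, 0 → max 200
D regrets: 200, 0, 20, 30, 30 → max 200
E regrets: 190, 70, 0, 0, 230 → max 230
F regrets: 0, 170, 300, 180, 290 → max 300
Smallest max regret = 170 → B.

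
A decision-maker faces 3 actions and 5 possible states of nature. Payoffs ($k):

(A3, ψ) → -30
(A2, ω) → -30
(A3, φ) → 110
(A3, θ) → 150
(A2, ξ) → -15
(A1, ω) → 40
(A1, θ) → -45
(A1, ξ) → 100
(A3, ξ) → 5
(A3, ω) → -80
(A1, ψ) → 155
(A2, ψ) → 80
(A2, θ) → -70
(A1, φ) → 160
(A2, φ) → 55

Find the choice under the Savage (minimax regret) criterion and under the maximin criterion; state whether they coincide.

minimax regret → A3; maximin → A1 (disagree)

Column bests: θ=150, φ=160, ψ=155, ω=40, ξ=100.
A1 regrets: 195, 0, 0, 0, 0 → max 195
A2 regrets: 220, 105, 75, 70, 115 → max 220
A3 regrets: 0, 50, 185, 120, 95 → max 185
Smallest max regret = 185 → A3.
Row minima: A1=-45, A2=-70, A3=-80
Best worst-case = -45 → A1.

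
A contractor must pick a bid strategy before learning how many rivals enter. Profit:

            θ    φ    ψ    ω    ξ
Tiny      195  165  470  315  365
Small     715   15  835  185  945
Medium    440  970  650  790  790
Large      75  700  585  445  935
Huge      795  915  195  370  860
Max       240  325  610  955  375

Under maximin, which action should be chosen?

Medium

Row minima: Tiny=165, Small=15, Medium=440, Large=75, Huge=195, Max=240
Best worst-case = 440 → Medium.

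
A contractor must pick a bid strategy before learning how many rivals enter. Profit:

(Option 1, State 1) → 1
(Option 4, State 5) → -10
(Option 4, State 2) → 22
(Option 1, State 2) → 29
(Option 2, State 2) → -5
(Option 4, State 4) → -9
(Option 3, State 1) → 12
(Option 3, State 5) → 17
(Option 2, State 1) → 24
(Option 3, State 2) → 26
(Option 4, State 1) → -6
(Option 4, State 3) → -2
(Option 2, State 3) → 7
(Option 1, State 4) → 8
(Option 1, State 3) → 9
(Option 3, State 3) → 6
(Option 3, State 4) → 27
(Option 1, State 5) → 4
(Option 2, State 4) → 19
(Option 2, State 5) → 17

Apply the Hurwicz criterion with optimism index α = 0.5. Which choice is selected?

Option 3

Option 1: 0.5·29 + 0.5·1 = 15
Option 2: 0.5·24 + 0.5·(-5) = 9.5
Option 3: 0.5·27 + 0.5·6 = 16.5
Option 4: 0.5·22 + 0.5·(-10) = 6
Highest Hurwicz score = 16.5 → Option 3.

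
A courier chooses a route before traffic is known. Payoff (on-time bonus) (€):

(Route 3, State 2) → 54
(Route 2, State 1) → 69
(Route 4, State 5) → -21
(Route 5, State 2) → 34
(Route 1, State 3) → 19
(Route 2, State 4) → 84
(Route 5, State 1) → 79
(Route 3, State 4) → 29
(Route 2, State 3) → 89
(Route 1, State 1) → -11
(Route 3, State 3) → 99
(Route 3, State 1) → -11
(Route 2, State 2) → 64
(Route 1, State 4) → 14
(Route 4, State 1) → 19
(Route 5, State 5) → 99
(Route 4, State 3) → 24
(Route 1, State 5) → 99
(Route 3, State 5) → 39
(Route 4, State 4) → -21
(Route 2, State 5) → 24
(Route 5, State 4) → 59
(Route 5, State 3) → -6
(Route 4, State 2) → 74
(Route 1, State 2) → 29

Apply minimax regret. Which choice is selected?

Column bests: State 1=79, State 2=74, State 3=99, State 4=84, State 5=99.
Route 1 regrets: 90, 45, 80, 70, 0 → max 90
Route 2 regrets: 10, 10, 10, 0, 75 → max 75
Route 3 regrets: 90, 20, 0, 55, 60 → max 90
Route 4 regrets: 60, 0, 75, 105, 120 → max 120
Route 5 regrets: 0, 40, 105, 25, 0 → max 105
Smallest max regret = 75 → Route 2.

Route 2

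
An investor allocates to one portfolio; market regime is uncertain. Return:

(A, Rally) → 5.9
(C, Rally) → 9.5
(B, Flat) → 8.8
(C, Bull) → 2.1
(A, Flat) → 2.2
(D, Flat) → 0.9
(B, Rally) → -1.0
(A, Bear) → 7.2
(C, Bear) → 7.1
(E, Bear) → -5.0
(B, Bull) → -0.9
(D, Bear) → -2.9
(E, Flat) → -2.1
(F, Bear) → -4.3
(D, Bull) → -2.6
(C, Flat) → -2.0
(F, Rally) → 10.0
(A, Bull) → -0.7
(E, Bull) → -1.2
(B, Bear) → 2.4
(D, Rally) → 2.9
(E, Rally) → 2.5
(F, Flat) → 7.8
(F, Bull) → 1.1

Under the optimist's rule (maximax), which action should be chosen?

Row maxima: A=7.2, B=8.8, C=9.5, D=2.9, E=2.5, F=10.0
Best best-case = 10.0 → F.

F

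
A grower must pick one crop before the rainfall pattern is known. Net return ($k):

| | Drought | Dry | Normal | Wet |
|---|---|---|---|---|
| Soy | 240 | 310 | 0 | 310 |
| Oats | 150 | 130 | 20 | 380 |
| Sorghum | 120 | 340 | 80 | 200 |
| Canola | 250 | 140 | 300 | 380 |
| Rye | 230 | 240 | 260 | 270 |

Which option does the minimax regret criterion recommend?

Column bests: Drought=250, Dry=340, Normal=300, Wet=380.
Soy regrets: 10, 30, 300, 70 → max 300
Oats regrets: 100, 210, 280, 0 → max 280
Sorghum regrets: 130, 0, 220, 180 → max 220
Canola regrets: 0, 200, 0, 0 → max 200
Rye regrets: 20, 100, 40, 110 → max 110
Smallest max regret = 110 → Rye.

Rye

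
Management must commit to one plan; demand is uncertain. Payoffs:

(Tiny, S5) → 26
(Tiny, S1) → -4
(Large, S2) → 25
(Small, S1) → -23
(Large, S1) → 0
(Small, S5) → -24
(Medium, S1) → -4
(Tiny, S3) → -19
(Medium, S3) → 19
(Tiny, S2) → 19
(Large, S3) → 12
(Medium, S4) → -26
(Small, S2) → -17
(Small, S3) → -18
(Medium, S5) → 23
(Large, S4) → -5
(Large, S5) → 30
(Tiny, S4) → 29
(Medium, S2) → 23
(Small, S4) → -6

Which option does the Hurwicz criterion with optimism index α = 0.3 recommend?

Tiny: 0.3·29 + 0.7·(-19) = -4.6
Small: 0.3·(-6) + 0.7·(-24) = -18.6
Medium: 0.3·23 + 0.7·(-26) = -11.3
Large: 0.3·30 + 0.7·(-5) = 5.5
Highest Hurwicz score = 5.5 → Large.

Large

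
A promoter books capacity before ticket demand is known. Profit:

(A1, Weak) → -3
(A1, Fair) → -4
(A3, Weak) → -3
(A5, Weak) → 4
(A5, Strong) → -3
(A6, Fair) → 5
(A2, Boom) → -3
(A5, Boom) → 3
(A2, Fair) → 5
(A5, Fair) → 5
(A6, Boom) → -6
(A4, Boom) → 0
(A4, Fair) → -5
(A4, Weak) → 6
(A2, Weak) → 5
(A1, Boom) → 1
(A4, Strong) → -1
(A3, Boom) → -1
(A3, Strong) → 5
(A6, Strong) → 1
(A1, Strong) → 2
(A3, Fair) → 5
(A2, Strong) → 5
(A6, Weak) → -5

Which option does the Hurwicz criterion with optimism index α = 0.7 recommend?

A4

A1: 0.7·2 + 0.3·(-4) = 0.2
A2: 0.7·5 + 0.3·(-3) = 2.6
A3: 0.7·5 + 0.3·(-3) = 2.6
A4: 0.7·6 + 0.3·(-5) = 2.7
A5: 0.7·5 + 0.3·(-3) = 2.6
A6: 0.7·5 + 0.3·(-6) = 1.7
Highest Hurwicz score = 2.7 → A4.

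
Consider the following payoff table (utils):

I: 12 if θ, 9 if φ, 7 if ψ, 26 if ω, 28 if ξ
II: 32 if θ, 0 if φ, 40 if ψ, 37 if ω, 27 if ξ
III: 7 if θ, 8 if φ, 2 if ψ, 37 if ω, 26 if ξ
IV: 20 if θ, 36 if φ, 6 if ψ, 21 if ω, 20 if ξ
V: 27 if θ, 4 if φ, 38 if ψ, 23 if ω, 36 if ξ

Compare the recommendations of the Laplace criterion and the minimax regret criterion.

laplace → II; minimax regret → V (disagree)

Row averages: I=16.4, II=27.2, III=16, IV=20.6, V=25.6
Highest average = 27.2 → II.
Column bests: θ=32, φ=36, ψ=40, ω=37, ξ=36.
I regrets: 20, 27, 33, 11, 8 → max 33
II regrets: 0, 36, 0, 0, 9 → max 36
III regrets: 25, 28, 38, 0, 10 → max 38
IV regrets: 12, 0, 34, 16, 16 → max 34
V regrets: 5, 32, 2, 14, 0 → max 32
Smallest max regret = 32 → V.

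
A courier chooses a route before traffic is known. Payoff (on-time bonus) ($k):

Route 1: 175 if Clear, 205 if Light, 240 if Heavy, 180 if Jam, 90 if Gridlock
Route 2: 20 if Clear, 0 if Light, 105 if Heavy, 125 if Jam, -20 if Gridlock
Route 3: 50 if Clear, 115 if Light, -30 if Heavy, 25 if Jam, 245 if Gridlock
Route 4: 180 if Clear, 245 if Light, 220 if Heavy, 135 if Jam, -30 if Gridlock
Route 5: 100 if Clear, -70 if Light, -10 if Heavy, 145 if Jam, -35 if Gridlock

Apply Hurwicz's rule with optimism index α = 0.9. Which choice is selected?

Route 1

Route 1: 0.9·240 + 0.1·90 = 225
Route 2: 0.9·125 + 0.1·(-20) = 110.5
Route 3: 0.9·245 + 0.1·(-30) = 217.5
Route 4: 0.9·245 + 0.1·(-30) = 217.5
Route 5: 0.9·145 + 0.1·(-70) = 123.5
Highest Hurwicz score = 225 → Route 1.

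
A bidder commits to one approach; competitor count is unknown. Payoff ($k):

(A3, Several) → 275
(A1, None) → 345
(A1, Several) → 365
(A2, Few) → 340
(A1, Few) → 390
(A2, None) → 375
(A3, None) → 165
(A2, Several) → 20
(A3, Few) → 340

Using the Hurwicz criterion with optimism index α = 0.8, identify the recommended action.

A1: 0.8·390 + 0.2·345 = 381
A2: 0.8·375 + 0.2·20 = 304
A3: 0.8·340 + 0.2·165 = 305
Highest Hurwicz score = 381 → A1.

A1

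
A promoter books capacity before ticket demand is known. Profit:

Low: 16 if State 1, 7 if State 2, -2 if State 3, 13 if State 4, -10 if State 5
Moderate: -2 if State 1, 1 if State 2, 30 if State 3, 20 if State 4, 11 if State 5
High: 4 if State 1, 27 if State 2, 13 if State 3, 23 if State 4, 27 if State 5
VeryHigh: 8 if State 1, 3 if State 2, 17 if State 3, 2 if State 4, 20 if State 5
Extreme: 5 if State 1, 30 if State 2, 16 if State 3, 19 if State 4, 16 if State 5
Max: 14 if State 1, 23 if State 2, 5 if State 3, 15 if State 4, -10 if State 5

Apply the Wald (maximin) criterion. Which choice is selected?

Extreme

Row minima: Low=-10, Moderate=-2, High=4, VeryHigh=2, Extreme=5, Max=-10
Best worst-case = 5 → Extreme.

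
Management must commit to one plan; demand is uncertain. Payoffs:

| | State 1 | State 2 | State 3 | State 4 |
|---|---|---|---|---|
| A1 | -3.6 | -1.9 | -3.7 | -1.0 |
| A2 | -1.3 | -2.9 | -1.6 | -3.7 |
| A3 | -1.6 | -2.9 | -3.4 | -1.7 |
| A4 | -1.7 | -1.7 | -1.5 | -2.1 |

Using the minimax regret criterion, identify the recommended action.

Column bests: State 1=-1.3, State 2=-1.7, State 3=-1.5, State 4=-1.0.
A1 regrets: 2.3, 0.2, 2.2, 0.0 → max 2.3
A2 regrets: 0.0, 1.2, 0.1, 2.7 → max 2.7
A3 regrets: 0.3, 1.2, 1.9, 0.7 → max 1.9
A4 regrets: 0.4, 0.0, 0.0, 1.1 → max 1.1
Smallest max regret = 1.1 → A4.

A4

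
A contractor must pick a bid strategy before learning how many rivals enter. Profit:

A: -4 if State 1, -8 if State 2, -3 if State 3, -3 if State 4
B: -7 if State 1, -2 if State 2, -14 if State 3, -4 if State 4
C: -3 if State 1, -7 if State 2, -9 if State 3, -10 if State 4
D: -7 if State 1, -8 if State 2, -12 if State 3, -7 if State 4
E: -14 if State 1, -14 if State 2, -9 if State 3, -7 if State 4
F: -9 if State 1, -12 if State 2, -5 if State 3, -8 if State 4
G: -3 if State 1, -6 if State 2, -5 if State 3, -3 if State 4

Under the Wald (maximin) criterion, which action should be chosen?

Row minima: A=-8, B=-14, C=-10, D=-12, E=-14, F=-12, G=-6
Best worst-case = -6 → G.

G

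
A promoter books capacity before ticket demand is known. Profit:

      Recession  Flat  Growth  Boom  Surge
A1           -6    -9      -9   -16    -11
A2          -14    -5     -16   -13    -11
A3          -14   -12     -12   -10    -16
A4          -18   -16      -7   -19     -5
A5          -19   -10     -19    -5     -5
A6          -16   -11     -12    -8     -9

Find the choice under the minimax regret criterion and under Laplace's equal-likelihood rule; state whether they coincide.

minimax regret → A2; laplace → A1 (disagree)

Column bests: Recession=-6, Flat=-5, Growth=-7, Boom=-5, Surge=-5.
A1 regrets: 0, 4, 2, 11, 6 → max 11
A2 regrets: 8, 0, 9, 8, 6 → max 9
A3 regrets: 8, 7, 5, 5, 11 → max 11
A4 regrets: 12, 11, 0, 14, 0 → max 14
A5 regrets: 13, 5, 12, 0, 0 → max 13
A6 regrets: 10, 6, 5, 3, 4 → max 10
Smallest max regret = 9 → A2.
Row averages: A1=-10.2, A2=-11.8, A3=-12.8, A4=-13, A5=-11.6, A6=-11.2
Highest average = -10.2 → A1.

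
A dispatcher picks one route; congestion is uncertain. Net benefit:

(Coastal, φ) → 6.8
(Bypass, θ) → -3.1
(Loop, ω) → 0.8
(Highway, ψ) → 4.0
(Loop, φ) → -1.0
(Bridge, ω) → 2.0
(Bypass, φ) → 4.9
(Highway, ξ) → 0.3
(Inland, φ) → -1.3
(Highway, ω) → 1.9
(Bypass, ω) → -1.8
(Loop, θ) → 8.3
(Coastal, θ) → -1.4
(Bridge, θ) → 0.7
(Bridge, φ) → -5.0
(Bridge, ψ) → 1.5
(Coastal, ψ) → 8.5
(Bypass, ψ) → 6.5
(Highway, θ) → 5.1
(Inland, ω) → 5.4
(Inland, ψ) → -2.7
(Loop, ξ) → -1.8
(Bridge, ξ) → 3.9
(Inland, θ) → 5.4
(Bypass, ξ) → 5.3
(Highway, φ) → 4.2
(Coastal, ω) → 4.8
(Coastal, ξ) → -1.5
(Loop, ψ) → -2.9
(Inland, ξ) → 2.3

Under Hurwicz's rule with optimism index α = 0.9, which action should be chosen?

Highway: 0.9·5.1 + 0.1·0.3 = 4.62
Bridge: 0.9·3.9 + 0.1·(-5.0) = 3.01
Bypass: 0.9·6.5 + 0.1·(-3.1) = 5.54
Coastal: 0.9·8.5 + 0.1·(-1.5) = 7.5
Loop: 0.9·8.3 + 0.1·(-2.9) = 7.18
Inland: 0.9·5.4 + 0.1·(-2.7) = 4.59
Highest Hurwicz score = 7.5 → Coastal.

Coastal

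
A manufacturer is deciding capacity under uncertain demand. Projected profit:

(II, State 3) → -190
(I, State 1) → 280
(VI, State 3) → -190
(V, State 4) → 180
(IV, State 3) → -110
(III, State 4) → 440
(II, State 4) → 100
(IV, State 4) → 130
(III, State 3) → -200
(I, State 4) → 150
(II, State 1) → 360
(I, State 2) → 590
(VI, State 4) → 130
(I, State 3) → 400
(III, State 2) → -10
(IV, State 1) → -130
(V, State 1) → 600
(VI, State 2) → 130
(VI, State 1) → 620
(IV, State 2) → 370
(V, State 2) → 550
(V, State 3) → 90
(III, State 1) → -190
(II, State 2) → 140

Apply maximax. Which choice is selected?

VI

Row maxima: I=590, II=360, III=440, IV=370, V=600, VI=620
Best best-case = 620 → VI.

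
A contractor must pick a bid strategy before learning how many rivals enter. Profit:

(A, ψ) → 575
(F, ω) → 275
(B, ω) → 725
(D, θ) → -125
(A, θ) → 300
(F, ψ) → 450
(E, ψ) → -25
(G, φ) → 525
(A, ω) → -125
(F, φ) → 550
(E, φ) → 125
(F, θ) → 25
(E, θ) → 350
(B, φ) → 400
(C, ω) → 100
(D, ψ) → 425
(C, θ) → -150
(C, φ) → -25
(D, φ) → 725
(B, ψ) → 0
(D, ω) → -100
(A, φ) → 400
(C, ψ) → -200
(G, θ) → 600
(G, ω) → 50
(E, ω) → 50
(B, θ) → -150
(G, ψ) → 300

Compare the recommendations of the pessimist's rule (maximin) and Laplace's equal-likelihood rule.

Row minima: A=-125, B=-150, C=-200, D=-125, E=-25, F=25, G=50
Best worst-case = 50 → G.
Row averages: A=287.5, B=243.75, C=-68.75, D=231.25, E=125, F=325, G=368.75
Highest average = 368.75 → G.

maximin → G; laplace → G (agree)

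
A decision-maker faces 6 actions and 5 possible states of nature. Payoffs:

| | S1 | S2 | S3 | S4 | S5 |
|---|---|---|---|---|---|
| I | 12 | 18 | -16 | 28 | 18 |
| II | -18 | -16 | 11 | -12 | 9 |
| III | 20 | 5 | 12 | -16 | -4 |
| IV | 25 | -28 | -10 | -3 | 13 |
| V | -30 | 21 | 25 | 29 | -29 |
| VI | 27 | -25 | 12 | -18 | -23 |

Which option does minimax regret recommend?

I

Column bests: S1=27, S2=21, S3=25, S4=29, S5=18.
I regrets: 15, 3, 41, 1, 0 → max 41
II regrets: 45, 37, 14, 41, 9 → max 45
III regrets: 7, 16, 13, 45, 22 → max 45
IV regrets: 2, 49, 35, 32, 5 → max 49
V regrets: 57, 0, 0, 0, 47 → max 57
VI regrets: 0, 46, 13, 47, 41 → max 47
Smallest max regret = 41 → I.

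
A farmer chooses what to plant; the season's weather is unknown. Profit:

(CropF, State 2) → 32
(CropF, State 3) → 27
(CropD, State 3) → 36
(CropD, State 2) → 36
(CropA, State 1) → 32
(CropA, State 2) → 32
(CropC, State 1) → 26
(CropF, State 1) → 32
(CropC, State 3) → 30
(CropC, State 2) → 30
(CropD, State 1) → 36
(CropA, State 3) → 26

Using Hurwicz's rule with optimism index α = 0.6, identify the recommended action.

CropC: 0.6·30 + 0.4·26 = 28.4
CropF: 0.6·32 + 0.4·27 = 30
CropA: 0.6·32 + 0.4·26 = 29.6
CropD: 0.6·36 + 0.4·36 = 36
Highest Hurwicz score = 36 → CropD.

CropD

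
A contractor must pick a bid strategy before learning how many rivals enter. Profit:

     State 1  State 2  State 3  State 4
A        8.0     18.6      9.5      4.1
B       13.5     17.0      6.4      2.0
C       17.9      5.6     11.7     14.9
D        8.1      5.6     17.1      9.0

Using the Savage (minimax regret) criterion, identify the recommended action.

Column bests: State 1=17.9, State 2=18.6, State 3=17.1, State 4=14.9.
A regrets: 9.9, 0.0, 7.6, 10.8 → max 10.8
B regrets: 4.4, 1.6, 10.7, 12.9 → max 12.9
C regrets: 0.0, 13.0, 5.4, 0.0 → max 13.0
D regrets: 9.8, 13.0, 0.0, 5.9 → max 13.0
Smallest max regret = 10.8 → A.

A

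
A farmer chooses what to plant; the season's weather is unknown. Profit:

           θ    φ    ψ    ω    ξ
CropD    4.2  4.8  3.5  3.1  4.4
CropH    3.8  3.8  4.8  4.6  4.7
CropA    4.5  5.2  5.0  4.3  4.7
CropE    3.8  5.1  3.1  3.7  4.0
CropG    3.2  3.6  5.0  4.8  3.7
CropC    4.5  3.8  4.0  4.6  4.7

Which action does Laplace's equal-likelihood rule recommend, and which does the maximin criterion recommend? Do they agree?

laplace → CropA; maximin → CropA (agree)

Row averages: CropD=4, CropH=4.34, CropA=4.74, CropE=3.94, CropG=4.06, CropC=4.32
Highest average = 4.74 → CropA.
Row minima: CropD=3.1, CropH=3.8, CropA=4.3, CropE=3.1, CropG=3.2, CropC=3.8
Best worst-case = 4.3 → CropA.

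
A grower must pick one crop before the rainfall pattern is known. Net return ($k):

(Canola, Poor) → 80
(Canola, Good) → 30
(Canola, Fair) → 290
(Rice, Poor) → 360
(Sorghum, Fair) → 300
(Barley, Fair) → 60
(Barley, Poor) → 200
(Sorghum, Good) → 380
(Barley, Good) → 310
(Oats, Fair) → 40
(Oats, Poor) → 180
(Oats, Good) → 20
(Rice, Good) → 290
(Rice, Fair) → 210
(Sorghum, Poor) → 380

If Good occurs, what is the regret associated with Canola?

Best payoff under Good is 380.
Regret = 380 − 30 = 350.

350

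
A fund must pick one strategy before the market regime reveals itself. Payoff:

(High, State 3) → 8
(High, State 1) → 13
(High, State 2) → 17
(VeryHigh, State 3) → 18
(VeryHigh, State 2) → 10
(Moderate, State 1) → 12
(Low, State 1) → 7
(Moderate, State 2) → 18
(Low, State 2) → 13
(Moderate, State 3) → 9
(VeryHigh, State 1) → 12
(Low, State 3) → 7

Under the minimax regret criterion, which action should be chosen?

VeryHigh

Column bests: State 1=13, State 2=18, State 3=18.
Low regrets: 6, 5, 11 → max 11
Moderate regrets: 1, 0, 9 → max 9
High regrets: 0, 1, 10 → max 10
VeryHigh regrets: 1, 8, 0 → max 8
Smallest max regret = 8 → VeryHigh.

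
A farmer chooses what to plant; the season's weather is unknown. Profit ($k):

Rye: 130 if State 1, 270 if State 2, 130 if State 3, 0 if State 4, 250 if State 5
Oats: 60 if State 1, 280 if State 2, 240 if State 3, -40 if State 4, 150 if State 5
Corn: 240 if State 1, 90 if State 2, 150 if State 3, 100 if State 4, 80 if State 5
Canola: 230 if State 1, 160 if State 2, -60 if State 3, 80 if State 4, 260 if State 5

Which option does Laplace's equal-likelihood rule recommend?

Rye

Row averages: Rye=156, Oats=138, Corn=132, Canola=134
Highest average = 156 → Rye.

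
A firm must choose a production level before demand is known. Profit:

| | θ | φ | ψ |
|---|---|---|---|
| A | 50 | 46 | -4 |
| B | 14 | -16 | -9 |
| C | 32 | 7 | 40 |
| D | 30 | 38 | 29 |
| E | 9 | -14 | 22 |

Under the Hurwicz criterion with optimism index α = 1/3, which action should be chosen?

A: 1/3·50 + 2/3·(-4) = 14
B: 1/3·14 + 2/3·(-16) = -6
C: 1/3·40 + 2/3·7 = 18
D: 1/3·38 + 2/3·29 = 32
E: 1/3·22 + 2/3·(-14) = -2
Highest Hurwicz score = 32 → D.

D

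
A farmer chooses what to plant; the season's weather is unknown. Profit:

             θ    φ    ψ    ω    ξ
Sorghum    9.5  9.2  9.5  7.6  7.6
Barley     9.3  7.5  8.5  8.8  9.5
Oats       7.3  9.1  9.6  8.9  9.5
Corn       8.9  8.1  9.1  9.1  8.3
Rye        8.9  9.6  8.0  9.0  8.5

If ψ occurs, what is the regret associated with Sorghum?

Best payoff under ψ is 9.6.
Regret = 9.6 − 9.5 = 0.1.

0.1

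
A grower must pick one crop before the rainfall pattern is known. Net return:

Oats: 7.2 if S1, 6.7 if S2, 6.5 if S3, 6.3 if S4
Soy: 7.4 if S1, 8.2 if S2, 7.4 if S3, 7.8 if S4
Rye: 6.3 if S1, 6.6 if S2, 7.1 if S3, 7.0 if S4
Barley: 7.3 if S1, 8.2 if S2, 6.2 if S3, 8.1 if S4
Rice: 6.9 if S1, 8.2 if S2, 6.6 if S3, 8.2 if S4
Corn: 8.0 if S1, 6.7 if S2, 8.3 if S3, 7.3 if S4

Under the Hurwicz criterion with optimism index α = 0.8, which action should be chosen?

Oats: 0.8·7.2 + 0.2·6.3 = 7.02
Soy: 0.8·8.2 + 0.2·7.4 = 8.04
Rye: 0.8·7.1 + 0.2·6.3 = 6.94
Barley: 0.8·8.2 + 0.2·6.2 = 7.8
Rice: 0.8·8.2 + 0.2·6.6 = 7.88
Corn: 0.8·8.3 + 0.2·6.7 = 7.98
Highest Hurwicz score = 8.04 → Soy.

Soy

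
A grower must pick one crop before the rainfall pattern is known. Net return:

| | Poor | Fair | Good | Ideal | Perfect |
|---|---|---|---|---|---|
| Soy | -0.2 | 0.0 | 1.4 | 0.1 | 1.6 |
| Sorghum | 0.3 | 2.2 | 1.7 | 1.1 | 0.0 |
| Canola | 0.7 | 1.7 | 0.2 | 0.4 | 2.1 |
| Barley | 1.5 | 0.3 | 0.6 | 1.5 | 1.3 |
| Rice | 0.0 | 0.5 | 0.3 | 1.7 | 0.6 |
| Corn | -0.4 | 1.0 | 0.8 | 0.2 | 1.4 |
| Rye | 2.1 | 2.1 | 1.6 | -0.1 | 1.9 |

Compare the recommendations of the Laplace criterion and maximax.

Row averages: Soy=0.58, Sorghum=1.06, Canola=1.02, Barley=1.04, Rice=0.62, Corn=0.6, Rye=1.52
Highest average = 1.52 → Rye.
Row maxima: Soy=1.6, Sorghum=2.2, Canola=2.1, Barley=1.5, Rice=1.7, Corn=1.4, Rye=2.1
Best best-case = 2.2 → Sorghum.

laplace → Rye; maximax → Sorghum (disagree)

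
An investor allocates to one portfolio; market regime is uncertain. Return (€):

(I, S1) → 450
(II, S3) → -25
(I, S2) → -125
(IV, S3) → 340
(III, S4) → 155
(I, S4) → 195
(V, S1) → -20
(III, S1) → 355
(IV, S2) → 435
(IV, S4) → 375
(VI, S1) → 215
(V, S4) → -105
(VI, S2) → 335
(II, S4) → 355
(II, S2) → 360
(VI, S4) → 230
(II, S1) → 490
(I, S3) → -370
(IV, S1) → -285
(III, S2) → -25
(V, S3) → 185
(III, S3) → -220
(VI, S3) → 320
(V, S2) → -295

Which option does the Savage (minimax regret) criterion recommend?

VI

Column bests: S1=490, S2=435, S3=340, S4=375.
I regrets: 40, 560, 710, 180 → max 710
II regrets: 0, 75, 365, 20 → max 365
III regrets: 135, 460, 560, 220 → max 560
IV regrets: 775, 0, 0, 0 → max 775
V regrets: 510, 730, 155, 480 → max 730
VI regrets: 275, 100, 20, 145 → max 275
Smallest max regret = 275 → VI.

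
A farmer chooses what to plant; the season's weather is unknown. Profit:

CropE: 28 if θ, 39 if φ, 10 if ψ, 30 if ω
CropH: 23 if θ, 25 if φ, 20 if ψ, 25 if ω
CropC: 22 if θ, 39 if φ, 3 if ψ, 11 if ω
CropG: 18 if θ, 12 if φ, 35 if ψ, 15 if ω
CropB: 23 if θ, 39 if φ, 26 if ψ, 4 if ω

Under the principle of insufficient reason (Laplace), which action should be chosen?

CropE

Row averages: CropE=26.75, CropH=23.25, CropC=18.75, CropG=20, CropB=23
Highest average = 26.75 → CropE.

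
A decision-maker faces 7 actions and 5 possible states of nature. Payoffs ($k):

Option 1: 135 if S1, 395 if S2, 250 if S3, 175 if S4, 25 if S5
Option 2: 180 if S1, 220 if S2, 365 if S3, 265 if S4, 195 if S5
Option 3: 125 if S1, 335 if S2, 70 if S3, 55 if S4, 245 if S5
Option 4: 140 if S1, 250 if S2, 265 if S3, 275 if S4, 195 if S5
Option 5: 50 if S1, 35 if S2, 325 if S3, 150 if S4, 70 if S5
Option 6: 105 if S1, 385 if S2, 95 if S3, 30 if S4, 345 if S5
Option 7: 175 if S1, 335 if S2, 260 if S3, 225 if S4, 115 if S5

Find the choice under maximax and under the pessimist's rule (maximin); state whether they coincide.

maximax → Option 1; maximin → Option 2 (disagree)

Row maxima: Option 1=395, Option 2=365, Option 3=335, Option 4=275, Option 5=325, Option 6=385, Option 7=335
Best best-case = 395 → Option 1.
Row minima: Option 1=25, Option 2=180, Option 3=55, Option 4=140, Option 5=35, Option 6=30, Option 7=115
Best worst-case = 180 → Option 2.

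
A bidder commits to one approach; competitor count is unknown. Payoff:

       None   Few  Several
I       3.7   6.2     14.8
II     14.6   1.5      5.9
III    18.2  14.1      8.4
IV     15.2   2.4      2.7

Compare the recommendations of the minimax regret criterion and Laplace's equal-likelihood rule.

Column bests: None=18.2, Few=14.1, Several=14.8.
I regrets: 14.5, 7.9, 0.0 → max 14.5
II regrets: 3.6, 12.6, 8.9 → max 12.6
III regrets: 0.0, 0.0, 6.4 → max 6.4
IV regrets: 3.0, 11.7, 12.1 → max 12.1
Smallest max regret = 6.4 → III.
Row averages: I=247/30, II=22/3, III=407/30, IV=203/30
Highest average = 407/30 → III.

minimax regret → III; laplace → III (agree)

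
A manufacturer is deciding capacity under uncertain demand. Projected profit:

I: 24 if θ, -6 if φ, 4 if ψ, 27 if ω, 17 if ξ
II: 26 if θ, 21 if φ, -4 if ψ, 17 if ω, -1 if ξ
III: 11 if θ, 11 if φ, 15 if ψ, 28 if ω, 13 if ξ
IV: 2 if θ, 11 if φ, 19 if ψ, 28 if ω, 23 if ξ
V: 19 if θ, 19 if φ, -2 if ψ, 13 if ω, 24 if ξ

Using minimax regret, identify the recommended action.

Column bests: θ=26, φ=21, ψ=19, ω=28, ξ=24.
I regrets: 2, 27, 15, 1, 7 → max 27
II regrets: 0, 0, 23, 11, 25 → max 25
III regrets: 15, 10, 4, 0, 11 → max 15
IV regrets: 24, 10, 0, 0, 1 → max 24
V regrets: 7, 2, 21, 15, 0 → max 21
Smallest max regret = 15 → III.

III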